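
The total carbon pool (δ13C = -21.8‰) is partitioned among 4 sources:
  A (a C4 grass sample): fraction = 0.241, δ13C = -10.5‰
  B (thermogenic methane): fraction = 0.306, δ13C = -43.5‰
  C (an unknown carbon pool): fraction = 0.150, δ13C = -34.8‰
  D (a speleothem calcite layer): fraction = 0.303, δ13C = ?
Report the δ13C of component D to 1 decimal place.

Isotope mass balance: δ_bulk = Σ fᵢ·δᵢ.
-21.8 = 0.241×(-10.5) + 0.306×(-43.5) + 0.150×(-34.8) + 0.303×δ_D
0.303·δ_D = -21.8 − (-21.061) = -0.739
δ_D = -0.739 / 0.303 = -2.44‰

-2.4‰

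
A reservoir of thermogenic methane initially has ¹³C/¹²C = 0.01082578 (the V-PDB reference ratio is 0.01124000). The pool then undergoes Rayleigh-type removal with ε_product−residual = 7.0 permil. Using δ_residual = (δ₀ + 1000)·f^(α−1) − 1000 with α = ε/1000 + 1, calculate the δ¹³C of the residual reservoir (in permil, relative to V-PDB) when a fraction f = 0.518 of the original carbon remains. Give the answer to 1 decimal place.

δ₀ = (0.01082578/0.01124000 − 1)×1000 = (0.963148 − 1)×1000 = -36.852 permil
α − 1 = ε/1000 = 0.0070
f^(α−1) = 0.518^(0.0070) = 0.995406
δ_res = (-36.852 + 1000) × 0.995406 − 1000 = 958.723 − 1000 = -41.28 permil

-41.3 permil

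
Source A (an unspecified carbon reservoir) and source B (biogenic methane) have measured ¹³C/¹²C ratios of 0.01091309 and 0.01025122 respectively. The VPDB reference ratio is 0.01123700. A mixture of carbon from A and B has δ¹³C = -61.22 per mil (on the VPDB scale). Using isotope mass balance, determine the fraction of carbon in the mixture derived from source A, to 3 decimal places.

0.450

δ_A = (0.01091309/0.01123700 − 1)×1000 = (0.971175 − 1)×1000 = -28.825 per mil
δ_B = (0.01025122/0.01123700 − 1)×1000 = (0.912274 − 1)×1000 = -87.726 per mil
f_A = (δ_mix − δ_B)/(δ_A − δ_B) = (-61.22 − (-87.726))/(-28.825 − (-87.726))
f_A = 26.506 / 58.901 = 0.4500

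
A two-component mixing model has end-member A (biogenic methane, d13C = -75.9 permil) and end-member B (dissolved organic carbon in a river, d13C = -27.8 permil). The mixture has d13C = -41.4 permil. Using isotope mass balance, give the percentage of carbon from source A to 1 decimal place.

28.3%

δ_mix = f_A·δ_A + (1 − f_A)·δ_B  ⇒  f_A = (δ_mix − δ_B)/(δ_A − δ_B)
f_A = (-41.4 − (-27.8)) / (-75.9 − (-27.8))
f_A = -13.6 / -48.1 = 0.2827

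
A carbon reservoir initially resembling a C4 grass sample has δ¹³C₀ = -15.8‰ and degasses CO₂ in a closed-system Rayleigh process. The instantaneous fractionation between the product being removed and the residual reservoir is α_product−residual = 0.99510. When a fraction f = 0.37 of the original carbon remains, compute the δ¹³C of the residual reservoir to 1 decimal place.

-11.0‰

Rayleigh residual: δ_res = (δ₀ + 1000)·f^(α−1) − 1000
α − 1 = -0.00490
f^(α−1) = 0.37^(-0.00490) = 1.004884
δ_res = (-15.8 + 1000) × 1.004884 − 1000 = 989.007 − 1000 = -10.99‰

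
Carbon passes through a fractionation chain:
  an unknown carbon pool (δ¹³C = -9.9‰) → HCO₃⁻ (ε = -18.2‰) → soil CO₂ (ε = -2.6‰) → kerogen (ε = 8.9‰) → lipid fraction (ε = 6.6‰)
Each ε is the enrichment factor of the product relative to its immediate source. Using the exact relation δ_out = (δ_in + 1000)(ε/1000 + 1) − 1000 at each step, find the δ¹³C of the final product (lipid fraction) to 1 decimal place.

-15.4‰

step 1: δ = (-9.90 + 1000)·(-18.2/1000 + 1) − 1000 = -27.92‰
step 2: δ = (-27.92 + 1000)·(-2.6/1000 + 1) − 1000 = -30.45‰
step 3: δ = (-30.45 + 1000)·(8.9/1000 + 1) − 1000 = -21.82‰
step 4: δ = (-21.82 + 1000)·(6.6/1000 + 1) − 1000 = -15.36‰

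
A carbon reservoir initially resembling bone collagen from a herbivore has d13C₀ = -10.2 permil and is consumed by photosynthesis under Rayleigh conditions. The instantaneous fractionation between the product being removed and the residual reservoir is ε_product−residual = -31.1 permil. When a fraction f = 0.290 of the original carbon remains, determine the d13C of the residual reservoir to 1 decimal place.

Rayleigh residual: δ_res = (δ₀ + 1000)·f^(α−1) − 1000
α = ε/1000 + 1 = 0.96890, so α − 1 = -0.03110
f^(α−1) = 0.290^(-0.03110) = 1.039249
δ_res = (-10.2 + 1000) × 1.039249 − 1000 = 1028.648 − 1000 = 28.65 permil

28.6 permil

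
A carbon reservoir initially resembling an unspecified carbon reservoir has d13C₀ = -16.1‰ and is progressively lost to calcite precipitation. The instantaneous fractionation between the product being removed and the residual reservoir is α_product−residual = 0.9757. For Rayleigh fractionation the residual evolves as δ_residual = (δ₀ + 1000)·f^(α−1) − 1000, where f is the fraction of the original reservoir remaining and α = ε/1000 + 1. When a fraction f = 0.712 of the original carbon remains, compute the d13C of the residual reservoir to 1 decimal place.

Rayleigh residual: δ_res = (δ₀ + 1000)·f^(α−1) − 1000
α − 1 = -0.02430
f^(α−1) = 0.712^(-0.02430) = 1.008288
δ_res = (-16.1 + 1000) × 1.008288 − 1000 = 992.055 − 1000 = -7.95‰

-7.9‰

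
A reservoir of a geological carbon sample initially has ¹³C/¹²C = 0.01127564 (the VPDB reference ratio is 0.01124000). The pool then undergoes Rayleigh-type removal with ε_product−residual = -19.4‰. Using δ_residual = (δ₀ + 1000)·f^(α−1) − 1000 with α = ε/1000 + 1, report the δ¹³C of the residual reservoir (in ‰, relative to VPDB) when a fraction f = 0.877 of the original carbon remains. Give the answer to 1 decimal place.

5.7‰

δ₀ = (0.01127564/0.01124000 − 1)×1000 = (1.003171 − 1)×1000 = 3.171‰
α − 1 = ε/1000 = -0.0194
f^(α−1) = 0.877^(-0.0194) = 1.002549
δ_res = (3.171 + 1000) × 1.002549 − 1000 = 1005.728 − 1000 = 5.73‰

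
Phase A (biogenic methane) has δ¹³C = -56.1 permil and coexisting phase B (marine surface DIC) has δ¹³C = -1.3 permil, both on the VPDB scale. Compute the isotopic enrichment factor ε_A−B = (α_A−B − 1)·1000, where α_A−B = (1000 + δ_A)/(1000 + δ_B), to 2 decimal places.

-54.87 permil

α_A−B = (1000 + -56.1) / (1000 + -1.3) = 943.9 / 998.7 = 0.945129
ε_A−B = (0.945129 − 1) × 1000 = -54.871 permil
(The approximation ε ≈ δ_A − δ_B would give -54.8 permil.)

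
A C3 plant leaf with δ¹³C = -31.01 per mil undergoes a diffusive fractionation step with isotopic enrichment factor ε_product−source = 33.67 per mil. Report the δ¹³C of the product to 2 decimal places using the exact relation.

To first order, δ_product ≈ δ_source + ε = 2.66 per mil.
Exactly, δ_product = (δ_source + 1000)·(ε/1000 + 1) − 1000.
δ_product = (-31.01 + 1000) × (33.67/1000 + 1) − 1000
δ_product = 1.616 per mil

1.62 per mil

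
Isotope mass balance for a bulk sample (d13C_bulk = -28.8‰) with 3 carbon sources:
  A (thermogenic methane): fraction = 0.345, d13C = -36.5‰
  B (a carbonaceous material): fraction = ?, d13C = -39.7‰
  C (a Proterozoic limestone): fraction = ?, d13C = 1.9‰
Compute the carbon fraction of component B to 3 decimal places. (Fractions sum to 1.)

0.420

Let f_B and f_C be the unknown fractions; fractions sum to 1 so f_B + f_C = 0.655.
Mass balance: Σ fᵢ·δᵢ = δ_bulk ⇒ f_B·(-39.7) + f_C·(1.9) = -28.8 − (-12.592) = -16.208
Substitute f_C = 0.655 − f_B:
f_B·(-39.7 − 1.9) = -16.208 − 0.655×(1.9) = -17.452
f_B = -17.452 / -41.6 = 0.4195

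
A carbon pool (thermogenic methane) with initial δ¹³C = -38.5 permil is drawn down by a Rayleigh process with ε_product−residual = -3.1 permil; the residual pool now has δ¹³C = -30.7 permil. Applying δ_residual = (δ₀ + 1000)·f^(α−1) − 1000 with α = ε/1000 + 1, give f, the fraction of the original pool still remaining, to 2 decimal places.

α − 1 = ε/1000 = -0.0031
(δ_res + 1000)/(δ₀ + 1000) = (-30.7 + 1000)/(-38.5 + 1000) = 969.3/961.5 = 1.008112
f = 1.008112^(1/-0.0031) = exp(ln(1.008112)/-0.0031) = exp(0.00808/-0.0031)
f = exp(-2.6063) = 0.0738

0.07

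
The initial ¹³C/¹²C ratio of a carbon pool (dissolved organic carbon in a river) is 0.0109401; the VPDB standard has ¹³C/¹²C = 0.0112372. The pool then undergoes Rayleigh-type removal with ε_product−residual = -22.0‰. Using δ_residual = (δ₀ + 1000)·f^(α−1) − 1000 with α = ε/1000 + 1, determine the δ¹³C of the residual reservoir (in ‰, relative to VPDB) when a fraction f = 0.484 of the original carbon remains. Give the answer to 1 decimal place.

δ₀ = (0.0109401/0.0112372 − 1)×1000 = (0.973561 − 1)×1000 = -26.439‰
α − 1 = ε/1000 = -0.0220
f^(α−1) = 0.484^(-0.0220) = 1.016093
δ_res = (-26.439 + 1000) × 1.016093 − 1000 = 989.228 − 1000 = -10.77‰

-10.8‰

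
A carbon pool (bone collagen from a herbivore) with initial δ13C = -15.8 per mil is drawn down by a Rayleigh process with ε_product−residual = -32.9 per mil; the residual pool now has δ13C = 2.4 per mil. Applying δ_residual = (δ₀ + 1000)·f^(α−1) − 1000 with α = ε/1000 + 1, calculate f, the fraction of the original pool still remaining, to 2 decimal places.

α − 1 = ε/1000 = -0.0329
(δ_res + 1000)/(δ₀ + 1000) = (2.4 + 1000)/(-15.8 + 1000) = 1002.4/984.2 = 1.018492
f = 1.018492^(1/-0.0329) = exp(ln(1.018492)/-0.0329) = exp(0.01832/-0.0329)
f = exp(-0.5569) = 0.5730

0.57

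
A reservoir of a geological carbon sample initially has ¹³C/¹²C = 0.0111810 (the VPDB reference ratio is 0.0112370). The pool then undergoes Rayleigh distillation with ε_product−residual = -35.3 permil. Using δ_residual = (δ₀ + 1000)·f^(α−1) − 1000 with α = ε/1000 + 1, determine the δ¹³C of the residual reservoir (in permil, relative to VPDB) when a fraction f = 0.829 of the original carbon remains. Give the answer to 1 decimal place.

1.6 permil

δ₀ = (0.0111810/0.0112370 − 1)×1000 = (0.995016 − 1)×1000 = -4.984 permil
α − 1 = ε/1000 = -0.0353
f^(α−1) = 0.829^(-0.0353) = 1.006642
δ_res = (-4.984 + 1000) × 1.006642 − 1000 = 1001.625 − 1000 = 1.63 permil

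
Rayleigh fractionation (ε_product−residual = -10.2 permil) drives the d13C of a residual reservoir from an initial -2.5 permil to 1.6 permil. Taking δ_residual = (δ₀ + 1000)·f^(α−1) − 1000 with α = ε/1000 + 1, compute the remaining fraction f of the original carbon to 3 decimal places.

0.669

α − 1 = ε/1000 = -0.0102
(δ_res + 1000)/(δ₀ + 1000) = (1.6 + 1000)/(-2.5 + 1000) = 1001.6/997.5 = 1.004110
f = 1.004110^(1/-0.0102) = exp(ln(1.004110)/-0.0102) = exp(0.00410/-0.0102)
f = exp(-0.4021) = 0.6689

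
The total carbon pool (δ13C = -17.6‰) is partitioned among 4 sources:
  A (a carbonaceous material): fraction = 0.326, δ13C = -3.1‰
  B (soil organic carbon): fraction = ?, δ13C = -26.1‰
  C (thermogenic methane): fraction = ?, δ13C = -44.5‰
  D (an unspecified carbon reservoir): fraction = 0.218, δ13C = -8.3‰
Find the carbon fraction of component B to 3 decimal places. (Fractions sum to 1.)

0.300

Let f_B and f_C be the unknown fractions; fractions sum to 1 so f_B + f_C = 0.456.
Mass balance: Σ fᵢ·δᵢ = δ_bulk ⇒ f_B·(-26.1) + f_C·(-44.5) = -17.6 − (-2.820) = -14.780
Substitute f_C = 0.456 − f_B:
f_B·(-26.1 − -44.5) = -14.780 − 0.456×(-44.5) = 5.512
f_B = 5.512 / 18.4 = 0.2996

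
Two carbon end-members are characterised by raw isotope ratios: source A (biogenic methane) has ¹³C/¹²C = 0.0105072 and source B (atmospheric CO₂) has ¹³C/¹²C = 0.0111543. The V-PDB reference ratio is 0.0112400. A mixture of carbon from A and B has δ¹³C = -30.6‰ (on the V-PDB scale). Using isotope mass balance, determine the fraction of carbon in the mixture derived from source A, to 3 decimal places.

δ_A = (0.0105072/0.0112400 − 1)×1000 = (0.934804 − 1)×1000 = -65.196‰
δ_B = (0.0111543/0.0112400 − 1)×1000 = (0.992375 − 1)×1000 = -7.625‰
f_A = (δ_mix − δ_B)/(δ_A − δ_B) = (-30.6 − (-7.625))/(-65.196 − (-7.625))
f_A = -22.975 / -57.571 = 0.3991

0.399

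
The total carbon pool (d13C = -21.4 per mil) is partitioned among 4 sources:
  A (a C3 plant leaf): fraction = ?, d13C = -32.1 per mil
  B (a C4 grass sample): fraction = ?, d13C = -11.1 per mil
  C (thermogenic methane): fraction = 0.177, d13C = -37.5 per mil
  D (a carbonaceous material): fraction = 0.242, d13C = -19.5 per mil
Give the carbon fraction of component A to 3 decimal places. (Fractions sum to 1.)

0.171

Let f_A and f_B be the unknown fractions; fractions sum to 1 so f_A + f_B = 0.581.
Mass balance: Σ fᵢ·δᵢ = δ_bulk ⇒ f_A·(-32.1) + f_B·(-11.1) = -21.4 − (-11.356) = -10.043
Substitute f_B = 0.581 − f_A:
f_A·(-32.1 − -11.1) = -10.043 − 0.581×(-11.1) = -3.594
f_A = -3.594 / -21.0 = 0.1712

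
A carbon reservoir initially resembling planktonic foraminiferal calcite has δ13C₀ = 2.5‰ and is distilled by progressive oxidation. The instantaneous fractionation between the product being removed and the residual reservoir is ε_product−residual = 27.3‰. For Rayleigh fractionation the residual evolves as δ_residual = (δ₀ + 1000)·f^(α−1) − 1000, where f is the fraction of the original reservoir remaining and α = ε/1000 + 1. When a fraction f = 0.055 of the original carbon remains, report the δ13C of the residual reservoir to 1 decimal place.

Rayleigh residual: δ_res = (δ₀ + 1000)·f^(α−1) − 1000
α = ε/1000 + 1 = 1.02730, so α − 1 = 0.02730
f^(α−1) = 0.055^(0.02730) = 0.923872
δ_res = (2.5 + 1000) × 0.923872 − 1000 = 926.182 − 1000 = -73.82‰

-73.8‰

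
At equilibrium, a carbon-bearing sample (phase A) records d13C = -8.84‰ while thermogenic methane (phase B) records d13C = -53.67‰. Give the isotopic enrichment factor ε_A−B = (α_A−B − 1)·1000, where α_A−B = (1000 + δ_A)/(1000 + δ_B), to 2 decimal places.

47.37‰

α_A−B = (1000 + -8.84) / (1000 + -53.67) = 991.16 / 946.33 = 1.047372
ε_A−B = (1.047372 − 1) × 1000 = 47.372‰
(The approximation ε ≈ δ_A − δ_B would give 44.83‰.)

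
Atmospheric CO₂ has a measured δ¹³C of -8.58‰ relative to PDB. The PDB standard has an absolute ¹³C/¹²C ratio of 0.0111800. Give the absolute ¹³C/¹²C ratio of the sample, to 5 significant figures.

0.011084

R_sample = R_standard × (δ¹³C/1000 + 1)
R_sample = 0.0111800 × (-8.58/1000 + 1) = 0.0111800 × 0.991420
R_sample = 0.0110841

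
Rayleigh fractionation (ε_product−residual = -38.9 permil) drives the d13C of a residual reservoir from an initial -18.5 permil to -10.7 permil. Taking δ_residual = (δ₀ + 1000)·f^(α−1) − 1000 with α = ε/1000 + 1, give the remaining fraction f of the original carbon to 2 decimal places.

0.82

α − 1 = ε/1000 = -0.0389
(δ_res + 1000)/(δ₀ + 1000) = (-10.7 + 1000)/(-18.5 + 1000) = 989.3/981.5 = 1.007947
f = 1.007947^(1/-0.0389) = exp(ln(1.007947)/-0.0389) = exp(0.00792/-0.0389)
f = exp(-0.2035) = 0.8159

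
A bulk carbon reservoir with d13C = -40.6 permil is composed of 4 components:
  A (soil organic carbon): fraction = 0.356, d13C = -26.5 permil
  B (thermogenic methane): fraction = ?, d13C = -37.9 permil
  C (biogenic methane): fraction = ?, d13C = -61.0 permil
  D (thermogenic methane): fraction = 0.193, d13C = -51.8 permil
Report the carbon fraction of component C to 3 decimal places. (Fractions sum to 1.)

Let f_C and f_B be the unknown fractions; fractions sum to 1 so f_C + f_B = 0.451.
Mass balance: Σ fᵢ·δᵢ = δ_bulk ⇒ f_C·(-61.0) + f_B·(-37.9) = -40.6 − (-19.431) = -21.169
Substitute f_B = 0.451 − f_C:
f_C·(-61.0 − -37.9) = -21.169 − 0.451×(-37.9) = -4.076
f_C = -4.076 / -23.1 = 0.1764

0.176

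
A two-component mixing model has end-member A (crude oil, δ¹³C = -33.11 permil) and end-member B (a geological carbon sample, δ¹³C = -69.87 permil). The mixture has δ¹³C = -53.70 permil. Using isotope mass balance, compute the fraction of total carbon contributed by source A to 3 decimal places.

0.440

δ_mix = f_A·δ_A + (1 − f_A)·δ_B  ⇒  f_A = (δ_mix − δ_B)/(δ_A − δ_B)
f_A = (-53.70 − (-69.87)) / (-33.11 − (-69.87))
f_A = 16.17 / 36.76 = 0.4399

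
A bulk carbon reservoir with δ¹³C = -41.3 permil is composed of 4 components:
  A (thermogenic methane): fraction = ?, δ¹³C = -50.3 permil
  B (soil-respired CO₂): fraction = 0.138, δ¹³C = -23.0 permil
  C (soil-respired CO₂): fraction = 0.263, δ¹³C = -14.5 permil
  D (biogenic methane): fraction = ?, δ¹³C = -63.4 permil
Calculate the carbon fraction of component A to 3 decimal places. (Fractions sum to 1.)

0.280

Let f_A and f_D be the unknown fractions; fractions sum to 1 so f_A + f_D = 0.599.
Mass balance: Σ fᵢ·δᵢ = δ_bulk ⇒ f_A·(-50.3) + f_D·(-63.4) = -41.3 − (-6.988) = -34.312
Substitute f_D = 0.599 − f_A:
f_A·(-50.3 − -63.4) = -34.312 − 0.599×(-63.4) = 3.664
f_A = 3.664 / 13.1 = 0.2797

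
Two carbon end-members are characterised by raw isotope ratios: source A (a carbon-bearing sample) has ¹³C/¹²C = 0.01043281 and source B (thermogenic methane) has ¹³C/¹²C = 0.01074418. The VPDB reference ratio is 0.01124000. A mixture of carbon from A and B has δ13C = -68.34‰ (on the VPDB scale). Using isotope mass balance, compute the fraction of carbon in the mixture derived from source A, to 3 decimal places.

0.875

δ_A = (0.01043281/0.01124000 − 1)×1000 = (0.928186 − 1)×1000 = -71.814‰
δ_B = (0.01074418/0.01124000 − 1)×1000 = (0.955888 − 1)×1000 = -44.112‰
f_A = (δ_mix − δ_B)/(δ_A − δ_B) = (-68.34 − (-44.112))/(-71.814 − (-44.112))
f_A = -24.228 / -27.702 = 0.8746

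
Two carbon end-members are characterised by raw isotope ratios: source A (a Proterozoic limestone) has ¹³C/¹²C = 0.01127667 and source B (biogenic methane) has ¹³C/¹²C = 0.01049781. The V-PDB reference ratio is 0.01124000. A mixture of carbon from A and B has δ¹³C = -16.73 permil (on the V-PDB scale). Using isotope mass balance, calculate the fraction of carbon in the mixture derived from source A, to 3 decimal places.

δ_A = (0.01127667/0.01124000 − 1)×1000 = (1.003262 − 1)×1000 = 3.262 permil
δ_B = (0.01049781/0.01124000 − 1)×1000 = (0.933969 − 1)×1000 = -66.031 permil
f_A = (δ_mix − δ_B)/(δ_A − δ_B) = (-16.73 − (-66.031))/(3.262 − (-66.031))
f_A = 49.301 / 69.294 = 0.7115

0.711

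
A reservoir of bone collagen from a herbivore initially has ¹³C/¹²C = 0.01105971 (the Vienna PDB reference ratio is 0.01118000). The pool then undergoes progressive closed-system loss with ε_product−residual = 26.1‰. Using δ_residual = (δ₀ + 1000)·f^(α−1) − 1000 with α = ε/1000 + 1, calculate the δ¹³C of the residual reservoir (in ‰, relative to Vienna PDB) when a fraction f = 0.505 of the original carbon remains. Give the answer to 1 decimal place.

-28.2‰

δ₀ = (0.01105971/0.01118000 − 1)×1000 = (0.989241 − 1)×1000 = -10.759‰
α − 1 = ε/1000 = 0.0261
f^(α−1) = 0.505^(0.0261) = 0.982327
δ_res = (-10.759 + 1000) × 0.982327 − 1000 = 971.757 − 1000 = -28.24‰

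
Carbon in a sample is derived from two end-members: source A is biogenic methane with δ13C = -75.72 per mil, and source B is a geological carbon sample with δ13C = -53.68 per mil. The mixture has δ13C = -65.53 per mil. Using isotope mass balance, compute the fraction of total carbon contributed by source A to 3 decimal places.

0.538

δ_mix = f_A·δ_A + (1 − f_A)·δ_B  ⇒  f_A = (δ_mix − δ_B)/(δ_A − δ_B)
f_A = (-65.53 − (-53.68)) / (-75.72 − (-53.68))
f_A = -11.85 / -22.04 = 0.5377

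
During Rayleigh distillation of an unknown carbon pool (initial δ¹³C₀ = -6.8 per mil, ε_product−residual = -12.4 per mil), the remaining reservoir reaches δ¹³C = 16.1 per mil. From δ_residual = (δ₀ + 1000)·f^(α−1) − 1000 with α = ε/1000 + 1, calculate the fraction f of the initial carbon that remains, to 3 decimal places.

α − 1 = ε/1000 = -0.0124
(δ_res + 1000)/(δ₀ + 1000) = (16.1 + 1000)/(-6.8 + 1000) = 1016.1/993.2 = 1.023057
f = 1.023057^(1/-0.0124) = exp(ln(1.023057)/-0.0124) = exp(0.02279/-0.0124)
f = exp(-1.8383) = 0.1591

0.159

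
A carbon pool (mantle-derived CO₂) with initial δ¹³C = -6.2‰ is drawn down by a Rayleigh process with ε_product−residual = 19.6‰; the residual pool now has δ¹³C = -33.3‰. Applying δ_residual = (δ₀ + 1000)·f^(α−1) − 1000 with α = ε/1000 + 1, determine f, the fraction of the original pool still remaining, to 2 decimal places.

α − 1 = ε/1000 = 0.0196
(δ_res + 1000)/(δ₀ + 1000) = (-33.3 + 1000)/(-6.2 + 1000) = 966.7/993.8 = 0.972731
f = 0.972731^(1/0.0196) = exp(ln(0.972731)/0.0196) = exp(-0.02765/0.0196)
f = exp(-1.4106) = 0.2440

0.24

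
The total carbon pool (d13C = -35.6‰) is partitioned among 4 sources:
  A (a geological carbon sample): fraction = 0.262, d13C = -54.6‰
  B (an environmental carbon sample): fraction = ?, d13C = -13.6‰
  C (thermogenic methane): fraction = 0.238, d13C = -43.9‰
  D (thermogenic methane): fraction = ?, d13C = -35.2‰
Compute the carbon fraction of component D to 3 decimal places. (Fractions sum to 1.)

Let f_D and f_B be the unknown fractions; fractions sum to 1 so f_D + f_B = 0.500.
Mass balance: Σ fᵢ·δᵢ = δ_bulk ⇒ f_D·(-35.2) + f_B·(-13.6) = -35.6 − (-24.753) = -10.847
Substitute f_B = 0.500 − f_D:
f_D·(-35.2 − -13.6) = -10.847 − 0.500×(-13.6) = -4.047
f_D = -4.047 / -21.6 = 0.1873

0.187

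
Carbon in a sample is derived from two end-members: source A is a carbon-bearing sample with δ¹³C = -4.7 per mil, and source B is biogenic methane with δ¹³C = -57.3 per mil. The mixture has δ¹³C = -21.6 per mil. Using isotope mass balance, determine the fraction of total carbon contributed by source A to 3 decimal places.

0.679

δ_mix = f_A·δ_A + (1 − f_A)·δ_B  ⇒  f_A = (δ_mix − δ_B)/(δ_A − δ_B)
f_A = (-21.6 − (-57.3)) / (-4.7 − (-57.3))
f_A = 35.7 / 52.6 = 0.6787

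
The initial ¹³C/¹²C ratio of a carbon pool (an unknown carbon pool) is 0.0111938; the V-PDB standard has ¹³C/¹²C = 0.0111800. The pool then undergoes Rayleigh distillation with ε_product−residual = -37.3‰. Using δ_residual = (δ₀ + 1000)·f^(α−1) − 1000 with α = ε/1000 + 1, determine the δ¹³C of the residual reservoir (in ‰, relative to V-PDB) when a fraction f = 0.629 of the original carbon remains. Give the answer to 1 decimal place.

18.7‰

δ₀ = (0.0111938/0.0111800 − 1)×1000 = (1.001234 − 1)×1000 = 1.234‰
α − 1 = ε/1000 = -0.0373
f^(α−1) = 0.629^(-0.0373) = 1.017444
δ_res = (1.234 + 1000) × 1.017444 − 1000 = 1018.699 − 1000 = 18.70‰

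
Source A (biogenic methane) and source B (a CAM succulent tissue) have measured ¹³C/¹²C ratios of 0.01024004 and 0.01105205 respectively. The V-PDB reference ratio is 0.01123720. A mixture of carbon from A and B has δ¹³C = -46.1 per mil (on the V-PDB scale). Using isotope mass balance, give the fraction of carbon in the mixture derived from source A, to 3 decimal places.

δ_A = (0.01024004/0.01123720 − 1)×1000 = (0.911263 − 1)×1000 = -88.737 per mil
δ_B = (0.01105205/0.01123720 − 1)×1000 = (0.983523 − 1)×1000 = -16.477 per mil
f_A = (δ_mix − δ_B)/(δ_A − δ_B) = (-46.1 − (-16.477))/(-88.737 − (-16.477))
f_A = -29.623 / -72.261 = 0.4100

0.410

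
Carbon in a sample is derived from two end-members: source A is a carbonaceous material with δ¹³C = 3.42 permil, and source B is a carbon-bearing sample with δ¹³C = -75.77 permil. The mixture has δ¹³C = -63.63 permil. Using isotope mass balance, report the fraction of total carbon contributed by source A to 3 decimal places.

δ_mix = f_A·δ_A + (1 − f_A)·δ_B  ⇒  f_A = (δ_mix − δ_B)/(δ_A − δ_B)
f_A = (-63.63 − (-75.77)) / (3.42 − (-75.77))
f_A = 12.14 / 79.19 = 0.1533

0.153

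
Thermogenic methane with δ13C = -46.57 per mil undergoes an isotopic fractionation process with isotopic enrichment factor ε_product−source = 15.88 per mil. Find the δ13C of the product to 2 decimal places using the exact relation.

-31.43 per mil

Exactly, δ_product = (δ_source + 1000)·(ε/1000 + 1) − 1000.
δ_product = (-46.57 + 1000) × (15.88/1000 + 1) − 1000
δ_product = -31.430 per mil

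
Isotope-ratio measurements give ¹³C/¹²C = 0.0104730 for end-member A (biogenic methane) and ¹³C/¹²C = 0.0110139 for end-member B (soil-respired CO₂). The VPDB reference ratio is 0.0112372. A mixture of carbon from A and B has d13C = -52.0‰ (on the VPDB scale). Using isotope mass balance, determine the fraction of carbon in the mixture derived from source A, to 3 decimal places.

δ_A = (0.0104730/0.0112372 − 1)×1000 = (0.931994 − 1)×1000 = -68.006‰
δ_B = (0.0110139/0.0112372 − 1)×1000 = (0.980129 − 1)×1000 = -19.871‰
f_A = (δ_mix − δ_B)/(δ_A − δ_B) = (-52.0 − (-19.871))/(-68.006 − (-19.871))
f_A = -32.129 / -48.135 = 0.6675

0.667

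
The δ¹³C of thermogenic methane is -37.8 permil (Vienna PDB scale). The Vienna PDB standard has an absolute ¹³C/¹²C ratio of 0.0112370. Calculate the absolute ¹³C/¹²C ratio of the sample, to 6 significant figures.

R_sample = R_standard × (δ¹³C/1000 + 1)
R_sample = 0.0112370 × (-37.8/1000 + 1) = 0.0112370 × 0.962200
R_sample = 0.0108122

0.0108122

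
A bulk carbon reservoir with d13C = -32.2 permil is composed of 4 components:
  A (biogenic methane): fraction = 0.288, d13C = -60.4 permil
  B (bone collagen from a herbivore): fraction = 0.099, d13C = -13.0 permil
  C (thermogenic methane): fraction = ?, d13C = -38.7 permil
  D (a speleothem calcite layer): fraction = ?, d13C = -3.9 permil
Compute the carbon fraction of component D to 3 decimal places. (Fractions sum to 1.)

0.293

Let f_D and f_C be the unknown fractions; fractions sum to 1 so f_D + f_C = 0.613.
Mass balance: Σ fᵢ·δᵢ = δ_bulk ⇒ f_D·(-3.9) + f_C·(-38.7) = -32.2 − (-18.682) = -13.518
Substitute f_C = 0.613 − f_D:
f_D·(-3.9 − -38.7) = -13.518 − 0.613×(-38.7) = 10.205
f_D = 10.205 / 34.8 = 0.2933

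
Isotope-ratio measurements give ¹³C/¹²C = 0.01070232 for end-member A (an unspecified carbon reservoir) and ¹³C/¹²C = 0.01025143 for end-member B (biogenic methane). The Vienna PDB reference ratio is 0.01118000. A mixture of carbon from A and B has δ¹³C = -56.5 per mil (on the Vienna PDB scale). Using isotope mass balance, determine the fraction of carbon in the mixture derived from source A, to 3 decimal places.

δ_A = (0.01070232/0.01118000 − 1)×1000 = (0.957274 − 1)×1000 = -42.726 per mil
δ_B = (0.01025143/0.01118000 − 1)×1000 = (0.916944 − 1)×1000 = -83.056 per mil
f_A = (δ_mix − δ_B)/(δ_A − δ_B) = (-56.5 − (-83.056))/(-42.726 − (-83.056))
f_A = 26.556 / 40.330 = 0.6585

0.658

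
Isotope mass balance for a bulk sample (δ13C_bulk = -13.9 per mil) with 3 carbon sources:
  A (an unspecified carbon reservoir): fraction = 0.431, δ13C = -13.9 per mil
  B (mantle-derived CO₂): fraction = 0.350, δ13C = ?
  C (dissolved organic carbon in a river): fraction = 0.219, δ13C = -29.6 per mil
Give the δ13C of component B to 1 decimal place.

Isotope mass balance: δ_bulk = Σ fᵢ·δᵢ.
-13.9 = 0.431×(-13.9) + 0.350×δ_B + 0.219×(-29.6)
0.350·δ_B = -13.9 − (-12.473) = -1.427
δ_B = -1.427 / 0.350 = -4.08 per mil

-4.1 per mil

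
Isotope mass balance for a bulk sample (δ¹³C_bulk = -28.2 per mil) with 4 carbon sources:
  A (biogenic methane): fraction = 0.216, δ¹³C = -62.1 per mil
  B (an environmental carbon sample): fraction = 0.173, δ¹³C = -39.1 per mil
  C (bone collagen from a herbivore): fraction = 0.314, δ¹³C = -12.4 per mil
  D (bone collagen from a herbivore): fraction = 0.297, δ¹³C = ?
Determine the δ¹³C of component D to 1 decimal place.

Isotope mass balance: δ_bulk = Σ fᵢ·δᵢ.
-28.2 = 0.216×(-62.1) + 0.173×(-39.1) + 0.314×(-12.4) + 0.297×δ_D
0.297·δ_D = -28.2 − (-24.072) = -4.128
δ_D = -4.128 / 0.297 = -13.90 per mil

-13.9 per mil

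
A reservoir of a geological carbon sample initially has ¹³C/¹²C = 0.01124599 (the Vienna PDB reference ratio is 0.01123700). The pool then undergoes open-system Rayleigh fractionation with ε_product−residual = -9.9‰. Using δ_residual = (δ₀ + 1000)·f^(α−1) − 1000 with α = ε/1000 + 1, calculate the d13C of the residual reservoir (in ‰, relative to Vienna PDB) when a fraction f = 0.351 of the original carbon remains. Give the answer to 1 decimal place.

δ₀ = (0.01124599/0.01123700 − 1)×1000 = (1.000800 − 1)×1000 = 0.800‰
α − 1 = ε/1000 = -0.0099
f^(α−1) = 0.351^(-0.0099) = 1.010419
δ_res = (0.800 + 1000) × 1.010419 − 1000 = 1011.227 − 1000 = 11.23‰

11.2‰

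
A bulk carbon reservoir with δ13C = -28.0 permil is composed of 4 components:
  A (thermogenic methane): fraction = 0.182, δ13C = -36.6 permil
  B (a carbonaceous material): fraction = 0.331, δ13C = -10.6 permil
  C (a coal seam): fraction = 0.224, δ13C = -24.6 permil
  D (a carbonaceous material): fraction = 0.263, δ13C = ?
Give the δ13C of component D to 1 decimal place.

Isotope mass balance: δ_bulk = Σ fᵢ·δᵢ.
-28.0 = 0.182×(-36.6) + 0.331×(-10.6) + 0.224×(-24.6) + 0.263×δ_D
0.263·δ_D = -28.0 − (-15.680) = -12.320
δ_D = -12.320 / 0.263 = -46.84 permil

-46.8 permil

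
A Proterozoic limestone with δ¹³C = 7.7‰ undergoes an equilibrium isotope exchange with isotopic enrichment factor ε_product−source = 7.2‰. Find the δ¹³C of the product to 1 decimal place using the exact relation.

To first order, δ_product ≈ δ_source + ε = 14.9‰.
Exactly, δ_product = (δ_source + 1000)·(ε/1000 + 1) − 1000.
δ_product = (7.7 + 1000) × (7.2/1000 + 1) − 1000
δ_product = 14.96‰

15.0‰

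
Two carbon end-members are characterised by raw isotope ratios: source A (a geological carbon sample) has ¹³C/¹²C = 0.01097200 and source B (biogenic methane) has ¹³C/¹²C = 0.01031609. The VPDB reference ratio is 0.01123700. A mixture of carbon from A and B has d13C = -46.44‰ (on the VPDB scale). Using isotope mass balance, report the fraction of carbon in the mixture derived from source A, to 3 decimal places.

0.608

δ_A = (0.01097200/0.01123700 − 1)×1000 = (0.976417 − 1)×1000 = -23.583‰
δ_B = (0.01031609/0.01123700 − 1)×1000 = (0.918047 − 1)×1000 = -81.953‰
f_A = (δ_mix − δ_B)/(δ_A − δ_B) = (-46.44 − (-81.953))/(-23.583 − (-81.953))
f_A = 35.513 / 58.371 = 0.6084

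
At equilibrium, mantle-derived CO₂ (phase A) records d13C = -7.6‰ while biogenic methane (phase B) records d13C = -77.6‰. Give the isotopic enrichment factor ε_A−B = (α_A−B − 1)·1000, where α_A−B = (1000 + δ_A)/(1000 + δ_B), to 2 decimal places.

75.89‰

α_A−B = (1000 + -7.6) / (1000 + -77.6) = 992.4 / 922.4 = 1.075889
ε_A−B = (1.075889 − 1) × 1000 = 75.889‰
(The approximation ε ≈ δ_A − δ_B would give 70.0‰.)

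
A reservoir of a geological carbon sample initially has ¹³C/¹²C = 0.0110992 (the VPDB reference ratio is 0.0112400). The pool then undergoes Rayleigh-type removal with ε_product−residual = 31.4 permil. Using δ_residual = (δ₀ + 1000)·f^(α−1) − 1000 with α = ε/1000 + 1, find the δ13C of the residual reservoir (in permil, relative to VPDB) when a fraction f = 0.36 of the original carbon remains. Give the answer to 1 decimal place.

-43.7 permil

δ₀ = (0.0110992/0.0112400 − 1)×1000 = (0.987473 − 1)×1000 = -12.527 permil
α − 1 = ε/1000 = 0.0314
f^(α−1) = 0.36^(0.0314) = 0.968429
δ_res = (-12.527 + 1000) × 0.968429 − 1000 = 956.298 − 1000 = -43.70 permil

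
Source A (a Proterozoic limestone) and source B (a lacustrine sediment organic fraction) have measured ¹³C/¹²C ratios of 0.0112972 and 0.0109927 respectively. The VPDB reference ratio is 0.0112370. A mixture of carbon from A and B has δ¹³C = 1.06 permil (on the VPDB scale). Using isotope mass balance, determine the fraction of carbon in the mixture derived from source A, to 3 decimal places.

δ_A = (0.0112972/0.0112370 − 1)×1000 = (1.005357 − 1)×1000 = 5.357 permil
δ_B = (0.0109927/0.0112370 − 1)×1000 = (0.978259 − 1)×1000 = -21.741 permil
f_A = (δ_mix − δ_B)/(δ_A − δ_B) = (1.06 − (-21.741))/(5.357 − (-21.741))
f_A = 22.801 / 27.098 = 0.8414

0.841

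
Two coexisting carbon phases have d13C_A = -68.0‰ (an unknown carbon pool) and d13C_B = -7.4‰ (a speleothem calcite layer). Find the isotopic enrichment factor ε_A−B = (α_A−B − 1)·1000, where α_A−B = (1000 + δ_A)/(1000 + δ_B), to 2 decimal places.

α_A−B = (1000 + -68.0) / (1000 + -7.4) = 932.0 / 992.6 = 0.938948
ε_A−B = (0.938948 − 1) × 1000 = -61.052‰
(The approximation ε ≈ δ_A − δ_B would give -60.6‰.)

-61.05‰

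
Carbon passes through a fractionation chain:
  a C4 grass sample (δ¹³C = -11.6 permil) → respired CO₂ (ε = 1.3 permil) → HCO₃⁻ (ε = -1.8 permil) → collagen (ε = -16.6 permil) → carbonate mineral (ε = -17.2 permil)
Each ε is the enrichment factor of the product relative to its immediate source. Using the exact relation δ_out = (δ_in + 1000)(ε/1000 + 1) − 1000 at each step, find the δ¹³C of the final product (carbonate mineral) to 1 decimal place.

-45.2 permil

step 1: δ = (-11.60 + 1000)·(1.3/1000 + 1) − 1000 = -10.32 permil
step 2: δ = (-10.32 + 1000)·(-1.8/1000 + 1) − 1000 = -12.10 permil
step 3: δ = (-12.10 + 1000)·(-16.6/1000 + 1) − 1000 = -28.50 permil
step 4: δ = (-28.50 + 1000)·(-17.2/1000 + 1) − 1000 = -45.21 permil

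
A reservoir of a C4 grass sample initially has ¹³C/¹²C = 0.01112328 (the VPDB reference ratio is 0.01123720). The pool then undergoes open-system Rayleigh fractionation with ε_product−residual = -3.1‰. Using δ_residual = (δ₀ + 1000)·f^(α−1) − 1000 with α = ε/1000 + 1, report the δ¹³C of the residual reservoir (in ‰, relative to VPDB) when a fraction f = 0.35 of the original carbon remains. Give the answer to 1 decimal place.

δ₀ = (0.01112328/0.01123720 − 1)×1000 = (0.989862 − 1)×1000 = -10.138‰
α − 1 = ε/1000 = -0.0031
f^(α−1) = 0.35^(-0.0031) = 1.003260
δ_res = (-10.138 + 1000) × 1.003260 − 1000 = 993.089 − 1000 = -6.91‰

-6.9‰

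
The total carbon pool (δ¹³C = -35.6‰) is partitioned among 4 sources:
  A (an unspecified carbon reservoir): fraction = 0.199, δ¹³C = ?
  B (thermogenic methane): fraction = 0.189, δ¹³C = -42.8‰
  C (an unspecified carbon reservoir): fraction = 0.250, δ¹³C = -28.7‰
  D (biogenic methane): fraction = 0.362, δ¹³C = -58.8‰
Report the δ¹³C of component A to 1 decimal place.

4.8‰

Isotope mass balance: δ_bulk = Σ fᵢ·δᵢ.
-35.6 = 0.199×δ_A + 0.189×(-42.8) + 0.250×(-28.7) + 0.362×(-58.8)
0.199·δ_A = -35.6 − (-36.550) = 0.950
δ_A = 0.950 / 0.199 = 4.77‰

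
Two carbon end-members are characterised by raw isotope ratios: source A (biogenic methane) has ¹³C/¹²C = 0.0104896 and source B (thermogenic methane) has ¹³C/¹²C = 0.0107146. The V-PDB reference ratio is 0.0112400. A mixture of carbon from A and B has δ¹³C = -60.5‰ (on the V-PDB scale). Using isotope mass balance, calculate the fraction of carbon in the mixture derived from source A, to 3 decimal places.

δ_A = (0.0104896/0.0112400 − 1)×1000 = (0.933238 − 1)×1000 = -66.762‰
δ_B = (0.0107146/0.0112400 − 1)×1000 = (0.953256 − 1)×1000 = -46.744‰
f_A = (δ_mix − δ_B)/(δ_A − δ_B) = (-60.5 − (-46.744))/(-66.762 − (-46.744))
f_A = -13.756 / -20.018 = 0.6872

0.687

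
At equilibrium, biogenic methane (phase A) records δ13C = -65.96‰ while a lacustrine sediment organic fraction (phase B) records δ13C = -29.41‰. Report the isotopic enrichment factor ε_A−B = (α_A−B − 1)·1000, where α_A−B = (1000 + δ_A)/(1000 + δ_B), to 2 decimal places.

-37.66‰

α_A−B = (1000 + -65.96) / (1000 + -29.41) = 934.04 / 970.59 = 0.962342
ε_A−B = (0.962342 − 1) × 1000 = -37.658‰
(The approximation ε ≈ δ_A − δ_B would give -36.55‰.)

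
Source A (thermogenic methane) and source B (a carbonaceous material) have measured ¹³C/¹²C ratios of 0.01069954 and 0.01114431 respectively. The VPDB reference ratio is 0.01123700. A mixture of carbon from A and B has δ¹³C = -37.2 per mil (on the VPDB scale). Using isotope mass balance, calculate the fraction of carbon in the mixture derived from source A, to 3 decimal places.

0.731

δ_A = (0.01069954/0.01123700 − 1)×1000 = (0.952171 − 1)×1000 = -47.829 per mil
δ_B = (0.01114431/0.01123700 − 1)×1000 = (0.991751 − 1)×1000 = -8.249 per mil
f_A = (δ_mix − δ_B)/(δ_A − δ_B) = (-37.2 − (-8.249))/(-47.829 − (-8.249))
f_A = -28.951 / -39.581 = 0.7314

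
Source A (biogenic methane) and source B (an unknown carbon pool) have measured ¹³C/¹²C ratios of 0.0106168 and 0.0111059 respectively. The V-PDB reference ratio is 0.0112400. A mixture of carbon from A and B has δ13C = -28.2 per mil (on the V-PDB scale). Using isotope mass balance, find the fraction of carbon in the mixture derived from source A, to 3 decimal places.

δ_A = (0.0106168/0.0112400 − 1)×1000 = (0.944555 − 1)×1000 = -55.445 per mil
δ_B = (0.0111059/0.0112400 − 1)×1000 = (0.988069 − 1)×1000 = -11.931 per mil
f_A = (δ_mix − δ_B)/(δ_A − δ_B) = (-28.2 − (-11.931))/(-55.445 − (-11.931))
f_A = -16.269 / -43.514 = 0.3739

0.374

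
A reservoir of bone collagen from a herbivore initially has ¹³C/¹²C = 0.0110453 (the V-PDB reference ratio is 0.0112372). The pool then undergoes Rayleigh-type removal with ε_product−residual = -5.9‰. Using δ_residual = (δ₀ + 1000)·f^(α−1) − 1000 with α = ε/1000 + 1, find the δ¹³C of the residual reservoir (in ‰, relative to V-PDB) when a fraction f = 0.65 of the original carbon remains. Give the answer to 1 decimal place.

δ₀ = (0.0110453/0.0112372 − 1)×1000 = (0.982923 − 1)×1000 = -17.077‰
α − 1 = ε/1000 = -0.0059
f^(α−1) = 0.65^(-0.0059) = 1.002545
δ_res = (-17.077 + 1000) × 1.002545 − 1000 = 985.424 − 1000 = -14.58‰

-14.6‰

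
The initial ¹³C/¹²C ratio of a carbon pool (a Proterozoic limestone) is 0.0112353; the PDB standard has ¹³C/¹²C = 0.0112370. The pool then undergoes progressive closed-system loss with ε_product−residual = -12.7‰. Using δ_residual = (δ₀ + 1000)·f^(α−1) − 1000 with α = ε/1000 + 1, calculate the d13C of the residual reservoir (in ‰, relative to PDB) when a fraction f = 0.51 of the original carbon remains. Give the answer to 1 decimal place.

δ₀ = (0.0112353/0.0112370 − 1)×1000 = (0.999849 − 1)×1000 = -0.151‰
α − 1 = ε/1000 = -0.0127
f^(α−1) = 0.51^(-0.0127) = 1.008588
δ_res = (-0.151 + 1000) × 1.008588 − 1000 = 1008.436 − 1000 = 8.44‰

8.4‰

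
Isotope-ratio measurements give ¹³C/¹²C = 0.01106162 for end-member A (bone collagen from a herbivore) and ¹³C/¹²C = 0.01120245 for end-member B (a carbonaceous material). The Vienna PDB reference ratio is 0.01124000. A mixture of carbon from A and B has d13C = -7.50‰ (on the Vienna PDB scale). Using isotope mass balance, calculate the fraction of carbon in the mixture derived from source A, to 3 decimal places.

δ_A = (0.01106162/0.01124000 − 1)×1000 = (0.984130 − 1)×1000 = -15.870‰
δ_B = (0.01120245/0.01124000 − 1)×1000 = (0.996659 − 1)×1000 = -3.341‰
f_A = (δ_mix − δ_B)/(δ_A − δ_B) = (-7.50 − (-3.341))/(-15.870 − (-3.341))
f_A = -4.159 / -12.529 = 0.3320

0.332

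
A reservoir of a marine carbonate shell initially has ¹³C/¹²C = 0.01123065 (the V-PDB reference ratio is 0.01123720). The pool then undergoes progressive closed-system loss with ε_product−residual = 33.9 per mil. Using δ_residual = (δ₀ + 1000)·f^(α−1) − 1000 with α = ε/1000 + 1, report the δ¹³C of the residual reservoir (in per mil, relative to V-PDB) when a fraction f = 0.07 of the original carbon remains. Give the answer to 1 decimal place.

-86.7 per mil

δ₀ = (0.01123065/0.01123720 − 1)×1000 = (0.999417 − 1)×1000 = -0.583 per mil
α − 1 = ε/1000 = 0.0339
f^(α−1) = 0.07^(0.0339) = 0.913795
δ_res = (-0.583 + 1000) × 0.913795 − 1000 = 913.262 − 1000 = -86.74 per mil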